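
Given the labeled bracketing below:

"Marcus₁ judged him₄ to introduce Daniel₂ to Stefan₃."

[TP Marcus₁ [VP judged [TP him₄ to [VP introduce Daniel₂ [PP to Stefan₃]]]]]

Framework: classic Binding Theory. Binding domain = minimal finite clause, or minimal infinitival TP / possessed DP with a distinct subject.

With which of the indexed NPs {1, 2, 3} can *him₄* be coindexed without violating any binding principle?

*him* is a pronoun, so Principle B applies: it must be free in its binding domain.
Binding domain of *him₄*: the matrix TP, whose subject is Marcus₁.
*Marcus₁* c-commands the pronoun within its binding domain → coindexation would violate Principle B.
*Daniel₂*: the pronoun c-commands this R-expression → coindexation would violate Principle C on *Daniel₂*.
*Stefan₃*: the pronoun c-commands this R-expression → coindexation would violate Principle C on *Stefan₃*.

none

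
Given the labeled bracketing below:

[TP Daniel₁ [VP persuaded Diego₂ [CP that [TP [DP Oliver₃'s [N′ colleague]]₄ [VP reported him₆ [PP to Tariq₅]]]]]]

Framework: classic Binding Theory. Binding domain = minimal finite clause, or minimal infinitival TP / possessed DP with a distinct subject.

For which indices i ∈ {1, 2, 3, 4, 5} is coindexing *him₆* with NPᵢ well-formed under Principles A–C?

*him* is a pronoun, so Principle B applies: it must be free in its binding domain.
Binding domain of *him₆*: the embedded TP, whose subject is [Oliver₃'s colleague]₄.
*Daniel₁* c-commands the pronoun but from outside its binding domain, and is not c-commanded by it → coindexation permitted.
*Diego₂* c-commands the pronoun but from outside its binding domain, and is not c-commanded by it → coindexation permitted.
*Oliver₃* and the pronoun do not c-command one another → neither Principle B nor Principle C is at stake; coindexation permitted.
*[Oliver₃'s colleague]₄* c-commands the pronoun within its binding domain → coindexation would violate Principle B.
*Tariq₅*: the pronoun c-commands this R-expression → coindexation would violate Principle C on *Tariq₅*.

{1, 2, 3}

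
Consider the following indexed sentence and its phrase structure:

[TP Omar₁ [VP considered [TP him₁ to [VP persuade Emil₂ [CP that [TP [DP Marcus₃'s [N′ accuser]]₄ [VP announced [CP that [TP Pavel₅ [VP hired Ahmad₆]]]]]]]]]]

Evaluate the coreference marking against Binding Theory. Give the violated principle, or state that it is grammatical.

The two coindexed NPs are *Omar₁* and *him₁*.
*him₁* is a pronoun. Its binding domain is the matrix TP, whose subject is Omar₁.
*Omar₁* c-commands it within that domain and carries the same index.
The pronoun is locally bound → Principle B violation.

Principle B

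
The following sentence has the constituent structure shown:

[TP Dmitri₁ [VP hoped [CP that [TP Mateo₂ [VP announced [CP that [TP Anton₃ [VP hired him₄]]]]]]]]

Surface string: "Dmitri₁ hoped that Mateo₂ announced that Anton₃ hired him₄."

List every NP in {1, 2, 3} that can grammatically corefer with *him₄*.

{1, 2}

*him* is a pronoun, so Principle B applies: it must be free in its binding domain.
Binding domain of *him₄*: the embedded TP, whose subject is Anton₃.
*Dmitri₁* c-commands the pronoun but from outside its binding domain, and is not c-commanded by it → coindexation permitted.
*Mateo₂* c-commands the pronoun but from outside its binding domain, and is not c-commanded by it → coindexation permitted.
*Anton₃* c-commands the pronoun within its binding domain → coindexation would violate Principle B.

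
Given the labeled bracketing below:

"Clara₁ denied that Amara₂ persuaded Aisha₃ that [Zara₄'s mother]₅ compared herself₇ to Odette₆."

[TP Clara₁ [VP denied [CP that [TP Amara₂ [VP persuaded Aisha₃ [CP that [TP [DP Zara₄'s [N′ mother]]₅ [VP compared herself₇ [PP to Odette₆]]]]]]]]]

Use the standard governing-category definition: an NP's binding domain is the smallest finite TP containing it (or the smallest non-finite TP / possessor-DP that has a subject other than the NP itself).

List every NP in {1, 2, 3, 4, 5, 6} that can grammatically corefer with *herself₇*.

{5}

*herself* is an anaphor, so Principle A applies: it must be bound in its binding domain.
Binding domain of *herself₇*: the embedded TP, whose subject is [Zara₄'s mother]₅.
*Clara₁* c-commands the anaphor but is outside its binding domain → cannot satisfy Principle A.
*Amara₂* c-commands the anaphor but is outside its binding domain → cannot satisfy Principle A.
*Aisha₃* c-commands the anaphor but is outside its binding domain → cannot satisfy Principle A.
*Zara₄* does not c-command the anaphor → cannot bind it.
*[Zara₄'s mother]₅* c-commands the anaphor within its binding domain → licit binder.
*Odette₆* does not c-command the anaphor → cannot bind it.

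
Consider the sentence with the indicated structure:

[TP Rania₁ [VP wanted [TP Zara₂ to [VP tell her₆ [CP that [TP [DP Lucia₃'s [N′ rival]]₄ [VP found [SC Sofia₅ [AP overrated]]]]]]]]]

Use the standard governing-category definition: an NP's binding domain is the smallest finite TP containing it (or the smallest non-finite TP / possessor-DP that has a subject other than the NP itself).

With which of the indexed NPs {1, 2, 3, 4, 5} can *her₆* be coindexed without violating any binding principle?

{1}

*her* is a pronoun, so Principle B applies: it must be free in its binding domain.
Binding domain of *her₆*: the embedded TP, whose subject is Zara₂.
*Rania₁* c-commands the pronoun but from outside its binding domain, and is not c-commanded by it → coindexation permitted.
*Zara₂* c-commands the pronoun within its binding domain → coindexation would violate Principle B.
*Lucia₃*: the pronoun c-commands this R-expression → coindexation would violate Principle C on *Lucia₃*.
*[Lucia₃'s rival]₄*: the pronoun c-commands this R-expression → coindexation would violate Principle C on *[Lucia₃'s rival]₄*.
*Sofia₅*: the pronoun c-commands this R-expression → coindexation would violate Principle C on *Sofia₅*.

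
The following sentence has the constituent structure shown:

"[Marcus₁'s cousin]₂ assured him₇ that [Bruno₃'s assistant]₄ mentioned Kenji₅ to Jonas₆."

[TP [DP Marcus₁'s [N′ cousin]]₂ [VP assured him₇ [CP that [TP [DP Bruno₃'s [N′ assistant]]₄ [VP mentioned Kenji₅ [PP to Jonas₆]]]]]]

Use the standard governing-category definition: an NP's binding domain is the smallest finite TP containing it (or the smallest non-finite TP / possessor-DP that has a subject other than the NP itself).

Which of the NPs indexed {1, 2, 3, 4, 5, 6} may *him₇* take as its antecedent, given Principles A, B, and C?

*him* is a pronoun, so Principle B applies: it must be free in its binding domain.
Binding domain of *him₇*: the matrix TP, whose subject is [Marcus₁'s cousin]₂.
*Marcus₁* and the pronoun do not c-command one another → neither Principle B nor Principle C is at stake; coindexation permitted.
*[Marcus₁'s cousin]₂* c-commands the pronoun within its binding domain → coindexation would violate Principle B.
*Bruno₃*: the pronoun c-commands this R-expression → coindexation would violate Principle C on *Bruno₃*.
*[Bruno₃'s assistant]₄*: the pronoun c-commands this R-expression → coindexation would violate Principle C on *[Bruno₃'s assistant]₄*.
*Kenji₅*: the pronoun c-commands this R-expression → coindexation would violate Principle C on *Kenji₅*.
*Jonas₆*: the pronoun c-commands this R-expression → coindexation would violate Principle C on *Jonas₆*.

{1}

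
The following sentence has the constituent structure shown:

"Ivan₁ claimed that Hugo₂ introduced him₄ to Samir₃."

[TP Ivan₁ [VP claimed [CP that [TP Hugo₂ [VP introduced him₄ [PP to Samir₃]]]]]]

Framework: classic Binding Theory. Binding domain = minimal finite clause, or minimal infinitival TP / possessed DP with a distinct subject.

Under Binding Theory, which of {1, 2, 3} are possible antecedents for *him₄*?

{1}

*him* is a pronoun, so Principle B applies: it must be free in its binding domain.
Binding domain of *him₄*: the embedded TP, whose subject is Hugo₂.
*Ivan₁* c-commands the pronoun but from outside its binding domain, and is not c-commanded by it → coindexation permitted.
*Hugo₂* c-commands the pronoun within its binding domain → coindexation would violate Principle B.
*Samir₃*: the pronoun c-commands this R-expression → coindexation would violate Principle C on *Samir₃*.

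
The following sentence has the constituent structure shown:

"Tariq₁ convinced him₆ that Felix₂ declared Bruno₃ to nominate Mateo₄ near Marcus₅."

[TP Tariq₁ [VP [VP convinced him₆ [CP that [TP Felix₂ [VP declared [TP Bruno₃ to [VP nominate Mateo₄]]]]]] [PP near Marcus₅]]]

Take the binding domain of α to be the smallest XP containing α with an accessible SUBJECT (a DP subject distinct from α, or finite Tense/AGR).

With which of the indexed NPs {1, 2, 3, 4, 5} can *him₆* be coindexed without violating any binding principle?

{5}

*him* is a pronoun, so Principle B applies: it must be free in its binding domain.
Binding domain of *him₆*: the matrix TP, whose subject is Tariq₁.
*Tariq₁* c-commands the pronoun within its binding domain → coindexation would violate Principle B.
*Felix₂*: the pronoun c-commands this R-expression → coindexation would violate Principle C on *Felix₂*.
*Bruno₃*: the pronoun c-commands this R-expression → coindexation would violate Principle C on *Bruno₃*.
*Mateo₄*: the pronoun c-commands this R-expression → coindexation would violate Principle C on *Mateo₄*.
*Marcus₅* and the pronoun do not c-command one another → neither Principle B nor Principle C is at stake; coindexation permitted.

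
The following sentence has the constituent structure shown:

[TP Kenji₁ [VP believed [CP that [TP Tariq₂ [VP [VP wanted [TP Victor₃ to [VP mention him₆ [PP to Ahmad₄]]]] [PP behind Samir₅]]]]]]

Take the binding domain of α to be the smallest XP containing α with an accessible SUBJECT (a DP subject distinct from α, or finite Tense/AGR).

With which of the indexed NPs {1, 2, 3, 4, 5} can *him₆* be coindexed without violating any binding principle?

*him* is a pronoun, so Principle B applies: it must be free in its binding domain.
Binding domain of *him₆*: the embedded TP, whose subject is Victor₃.
*Kenji₁* c-commands the pronoun but from outside its binding domain, and is not c-commanded by it → coindexation permitted.
*Tariq₂* c-commands the pronoun but from outside its binding domain, and is not c-commanded by it → coindexation permitted.
*Victor₃* c-commands the pronoun within its binding domain → coindexation would violate Principle B.
*Ahmad₄*: the pronoun c-commands this R-expression → coindexation would violate Principle C on *Ahmad₄*.
*Samir₅* and the pronoun do not c-command one another → neither Principle B nor Principle C is at stake; coindexation permitted.

{1, 2, 5}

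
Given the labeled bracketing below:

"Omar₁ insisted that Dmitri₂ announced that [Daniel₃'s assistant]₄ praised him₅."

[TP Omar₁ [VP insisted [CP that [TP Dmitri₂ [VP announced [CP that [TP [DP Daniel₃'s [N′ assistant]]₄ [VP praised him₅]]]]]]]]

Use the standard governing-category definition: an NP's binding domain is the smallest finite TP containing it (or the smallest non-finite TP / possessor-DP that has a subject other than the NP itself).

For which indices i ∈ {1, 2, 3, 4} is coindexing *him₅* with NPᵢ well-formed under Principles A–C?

{1, 2, 3}

*him* is a pronoun, so Principle B applies: it must be free in its binding domain.
Binding domain of *him₅*: the embedded TP, whose subject is [Daniel₃'s assistant]₄.
*Omar₁* c-commands the pronoun but from outside its binding domain, and is not c-commanded by it → coindexation permitted.
*Dmitri₂* c-commands the pronoun but from outside its binding domain, and is not c-commanded by it → coindexation permitted.
*Daniel₃* and the pronoun do not c-command one another → neither Principle B nor Principle C is at stake; coindexation permitted.
*[Daniel₃'s assistant]₄* c-commands the pronoun within its binding domain → coindexation would violate Principle B.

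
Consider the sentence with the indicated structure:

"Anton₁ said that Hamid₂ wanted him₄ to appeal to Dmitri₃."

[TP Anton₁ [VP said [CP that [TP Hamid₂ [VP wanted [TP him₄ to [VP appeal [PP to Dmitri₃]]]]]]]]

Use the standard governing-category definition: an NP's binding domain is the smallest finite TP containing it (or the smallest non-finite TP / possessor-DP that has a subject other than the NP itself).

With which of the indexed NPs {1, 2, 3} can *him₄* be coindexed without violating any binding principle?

*him* is a pronoun, so Principle B applies: it must be free in its binding domain.
Binding domain of *him₄*: the embedded TP, whose subject is Hamid₂.
*Anton₁* c-commands the pronoun but from outside its binding domain, and is not c-commanded by it → coindexation permitted.
*Hamid₂* c-commands the pronoun within its binding domain → coindexation would violate Principle B.
*Dmitri₃*: the pronoun c-commands this R-expression → coindexation would violate Principle C on *Dmitri₃*.

{1}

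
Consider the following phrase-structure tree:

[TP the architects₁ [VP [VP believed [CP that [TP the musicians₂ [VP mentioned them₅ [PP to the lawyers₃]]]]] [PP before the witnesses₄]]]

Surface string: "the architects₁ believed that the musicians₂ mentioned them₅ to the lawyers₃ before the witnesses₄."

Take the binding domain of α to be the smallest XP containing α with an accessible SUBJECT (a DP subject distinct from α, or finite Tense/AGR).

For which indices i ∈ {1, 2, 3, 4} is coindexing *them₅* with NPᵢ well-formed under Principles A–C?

{1, 4}

*them* is a pronoun, so Principle B applies: it must be free in its binding domain.
Binding domain of *them₅*: the embedded TP, whose subject is the musicians₂.
*the architects₁* c-commands the pronoun but from outside its binding domain, and is not c-commanded by it → coindexation permitted.
*the musicians₂* c-commands the pronoun within its binding domain → coindexation would violate Principle B.
*the lawyers₃*: the pronoun c-commands this R-expression → coindexation would violate Principle C on *the lawyers₃*.
*the witnesses₄* and the pronoun do not c-command one another → neither Principle B nor Principle C is at stake; coindexation permitted.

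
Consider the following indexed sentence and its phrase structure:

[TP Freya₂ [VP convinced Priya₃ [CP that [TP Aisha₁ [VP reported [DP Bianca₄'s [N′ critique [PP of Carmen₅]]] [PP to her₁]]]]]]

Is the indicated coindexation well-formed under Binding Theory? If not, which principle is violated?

Principle B

The two coindexed NPs are *Aisha₁* and *her₁*.
*her₁* is a pronoun. Its binding domain is the embedded TP, whose subject is Aisha₁.
*Aisha₁* c-commands it within that domain and carries the same index.
The pronoun is locally bound → Principle B violation.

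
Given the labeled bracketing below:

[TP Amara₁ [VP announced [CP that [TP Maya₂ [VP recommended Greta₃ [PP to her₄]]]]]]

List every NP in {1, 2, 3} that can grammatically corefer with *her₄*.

{1}

*her* is a pronoun, so Principle B applies: it must be free in its binding domain.
Binding domain of *her₄*: the embedded TP, whose subject is Maya₂.
*Amara₁* c-commands the pronoun but from outside its binding domain, and is not c-commanded by it → coindexation permitted.
*Maya₂* c-commands the pronoun within its binding domain → coindexation would violate Principle B.
*Greta₃* c-commands the pronoun within its binding domain → coindexation would violate Principle B.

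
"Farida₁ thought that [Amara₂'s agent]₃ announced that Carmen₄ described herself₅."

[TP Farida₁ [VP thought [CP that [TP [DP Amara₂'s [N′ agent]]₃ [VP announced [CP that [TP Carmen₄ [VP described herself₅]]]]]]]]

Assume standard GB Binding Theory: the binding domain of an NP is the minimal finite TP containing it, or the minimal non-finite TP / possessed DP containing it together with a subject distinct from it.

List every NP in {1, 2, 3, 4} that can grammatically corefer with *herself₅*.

{4}

*herself* is an anaphor, so Principle A applies: it must be bound in its binding domain.
Binding domain of *herself₅*: the embedded TP, whose subject is Carmen₄.
*Farida₁* c-commands the anaphor but is outside its binding domain → cannot satisfy Principle A.
*Amara₂* does not c-command the anaphor → cannot bind it.
*[Amara₂'s agent]₃* c-commands the anaphor but is outside its binding domain → cannot satisfy Principle A.
*Carmen₄* c-commands the anaphor within its binding domain → licit binder.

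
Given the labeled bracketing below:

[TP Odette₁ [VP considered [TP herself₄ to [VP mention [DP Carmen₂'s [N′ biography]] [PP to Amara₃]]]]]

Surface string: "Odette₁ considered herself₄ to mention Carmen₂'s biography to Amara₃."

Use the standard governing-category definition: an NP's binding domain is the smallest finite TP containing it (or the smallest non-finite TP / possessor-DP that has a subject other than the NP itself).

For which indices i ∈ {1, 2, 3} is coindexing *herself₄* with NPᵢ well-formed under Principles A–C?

*herself* is an anaphor, so Principle A applies: it must be bound in its binding domain.
Binding domain of *herself₄*: the matrix TP, whose subject is Odette₁.
*Odette₁* c-commands the anaphor within its binding domain → licit binder.
*Carmen₂* does not c-command the anaphor → cannot bind it.
*Amara₃* does not c-command the anaphor → cannot bind it.

{1}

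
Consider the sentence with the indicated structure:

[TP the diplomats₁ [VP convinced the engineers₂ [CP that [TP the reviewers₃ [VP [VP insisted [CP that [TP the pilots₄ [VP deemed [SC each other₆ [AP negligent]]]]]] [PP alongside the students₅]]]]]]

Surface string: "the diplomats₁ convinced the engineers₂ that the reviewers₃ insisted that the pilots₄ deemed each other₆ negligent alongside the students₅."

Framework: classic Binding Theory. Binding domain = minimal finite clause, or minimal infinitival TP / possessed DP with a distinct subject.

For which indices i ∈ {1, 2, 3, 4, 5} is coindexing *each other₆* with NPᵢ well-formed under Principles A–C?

*each other* is an anaphor, so Principle A applies: it must be bound in its binding domain.
Binding domain of *each other₆*: the embedded TP, whose subject is the pilots₄.
*the diplomats₁* c-commands the anaphor but is outside its binding domain → cannot satisfy Principle A.
*the engineers₂* c-commands the anaphor but is outside its binding domain → cannot satisfy Principle A.
*the reviewers₃* c-commands the anaphor but is outside its binding domain → cannot satisfy Principle A.
*the pilots₄* c-commands the anaphor within its binding domain → licit binder.
*the students₅* does not c-command the anaphor → cannot bind it.

{4}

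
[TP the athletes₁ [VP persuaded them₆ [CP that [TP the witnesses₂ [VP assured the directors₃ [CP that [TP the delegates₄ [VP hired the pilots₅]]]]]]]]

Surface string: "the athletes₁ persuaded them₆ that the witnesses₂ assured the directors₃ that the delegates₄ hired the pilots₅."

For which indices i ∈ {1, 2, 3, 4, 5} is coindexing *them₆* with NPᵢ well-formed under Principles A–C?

*them* is a pronoun, so Principle B applies: it must be free in its binding domain.
Binding domain of *them₆*: the matrix TP, whose subject is the athletes₁.
*the athletes₁* c-commands the pronoun within its binding domain → coindexation would violate Principle B.
*the witnesses₂*: the pronoun c-commands this R-expression → coindexation would violate Principle C on *the witnesses₂*.
*the directors₃*: the pronoun c-commands this R-expression → coindexation would violate Principle C on *the directors₃*.
*the delegates₄*: the pronoun c-commands this R-expression → coindexation would violate Principle C on *the delegates₄*.
*the pilots₅*: the pronoun c-commands this R-expression → coindexation would violate Principle C on *the pilots₅*.

none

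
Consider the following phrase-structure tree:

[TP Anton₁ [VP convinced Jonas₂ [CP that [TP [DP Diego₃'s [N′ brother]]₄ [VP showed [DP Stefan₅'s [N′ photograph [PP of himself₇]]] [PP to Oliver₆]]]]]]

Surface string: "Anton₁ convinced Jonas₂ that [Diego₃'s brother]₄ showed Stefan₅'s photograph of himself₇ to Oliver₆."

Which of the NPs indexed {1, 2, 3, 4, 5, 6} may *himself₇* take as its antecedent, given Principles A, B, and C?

*himself* is an anaphor, so Principle A applies: it must be bound in its binding domain.
Binding domain of *himself₇*: the possessed DP, whose subject is Stefan₅.
*Anton₁* c-commands the anaphor but is outside its binding domain → cannot satisfy Principle A.
*Jonas₂* c-commands the anaphor but is outside its binding domain → cannot satisfy Principle A.
*Diego₃* does not c-command the anaphor → cannot bind it.
*[Diego₃'s brother]₄* c-commands the anaphor but is outside its binding domain → cannot satisfy Principle A.
*Stefan₅* c-commands the anaphor within its binding domain → licit binder.
*Oliver₆* does not c-command the anaphor → cannot bind it.

{5}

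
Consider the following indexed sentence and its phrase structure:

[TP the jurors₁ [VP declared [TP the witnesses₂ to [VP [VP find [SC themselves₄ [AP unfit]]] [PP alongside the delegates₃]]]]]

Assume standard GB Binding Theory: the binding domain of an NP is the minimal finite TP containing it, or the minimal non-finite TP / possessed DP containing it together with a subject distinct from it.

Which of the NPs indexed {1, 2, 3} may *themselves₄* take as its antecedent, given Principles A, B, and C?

*themselves* is an anaphor, so Principle A applies: it must be bound in its binding domain.
Binding domain of *themselves₄*: the embedded TP, whose subject is the witnesses₂.
*the jurors₁* c-commands the anaphor but is outside its binding domain → cannot satisfy Principle A.
*the witnesses₂* c-commands the anaphor within its binding domain → licit binder.
*the delegates₃* does not c-command the anaphor → cannot bind it.

{2}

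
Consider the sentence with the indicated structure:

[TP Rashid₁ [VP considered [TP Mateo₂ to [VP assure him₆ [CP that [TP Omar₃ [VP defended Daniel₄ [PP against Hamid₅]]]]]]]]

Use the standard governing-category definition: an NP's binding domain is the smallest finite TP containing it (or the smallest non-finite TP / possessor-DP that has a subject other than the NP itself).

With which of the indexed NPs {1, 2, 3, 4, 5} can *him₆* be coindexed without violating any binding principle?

{1}

*him* is a pronoun, so Principle B applies: it must be free in its binding domain.
Binding domain of *him₆*: the embedded TP, whose subject is Mateo₂.
*Rashid₁* c-commands the pronoun but from outside its binding domain, and is not c-commanded by it → coindexation permitted.
*Mateo₂* c-commands the pronoun within its binding domain → coindexation would violate Principle B.
*Omar₃*: the pronoun c-commands this R-expression → coindexation would violate Principle C on *Omar₃*.
*Daniel₄*: the pronoun c-commands this R-expression → coindexation would violate Principle C on *Daniel₄*.
*Hamid₅*: the pronoun c-commands this R-expression → coindexation would violate Principle C on *Hamid₅*.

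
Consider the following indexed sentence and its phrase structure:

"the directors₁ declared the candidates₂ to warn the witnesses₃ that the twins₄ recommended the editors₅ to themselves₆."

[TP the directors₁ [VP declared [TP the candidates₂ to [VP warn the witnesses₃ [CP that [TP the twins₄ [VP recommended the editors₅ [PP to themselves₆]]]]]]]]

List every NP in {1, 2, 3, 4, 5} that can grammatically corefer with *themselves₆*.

*themselves* is an anaphor, so Principle A applies: it must be bound in its binding domain.
Binding domain of *themselves₆*: the embedded TP, whose subject is the twins₄.
*the directors₁* c-commands the anaphor but is outside its binding domain → cannot satisfy Principle A.
*the candidates₂* c-commands the anaphor but is outside its binding domain → cannot satisfy Principle A.
*the witnesses₃* c-commands the anaphor but is outside its binding domain → cannot satisfy Principle A.
*the twins₄* c-commands the anaphor within its binding domain → licit binder.
*the editors₅* c-commands the anaphor within its binding domain → licit binder.

{4, 5}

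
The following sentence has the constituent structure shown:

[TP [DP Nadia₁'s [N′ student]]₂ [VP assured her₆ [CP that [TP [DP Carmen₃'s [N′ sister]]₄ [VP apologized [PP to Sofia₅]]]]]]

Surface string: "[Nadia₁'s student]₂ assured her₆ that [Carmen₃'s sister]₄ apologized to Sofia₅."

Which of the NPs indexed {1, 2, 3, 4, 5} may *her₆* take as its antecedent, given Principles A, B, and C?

*her* is a pronoun, so Principle B applies: it must be free in its binding domain.
Binding domain of *her₆*: the matrix TP, whose subject is [Nadia₁'s student]₂.
*Nadia₁* and the pronoun do not c-command one another → neither Principle B nor Principle C is at stake; coindexation permitted.
*[Nadia₁'s student]₂* c-commands the pronoun within its binding domain → coindexation would violate Principle B.
*Carmen₃*: the pronoun c-commands this R-expression → coindexation would violate Principle C on *Carmen₃*.
*[Carmen₃'s sister]₄*: the pronoun c-commands this R-expression → coindexation would violate Principle C on *[Carmen₃'s sister]₄*.
*Sofia₅*: the pronoun c-commands this R-expression → coindexation would violate Principle C on *Sofia₅*.

{1}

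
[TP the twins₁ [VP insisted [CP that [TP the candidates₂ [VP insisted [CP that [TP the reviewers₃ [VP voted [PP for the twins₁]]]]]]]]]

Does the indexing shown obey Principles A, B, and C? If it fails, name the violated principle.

Principle C

The two coindexed NPs are *the twins₁* (the higher occurrence) and *the twins₁* (the lower occurrence).
*the twins₁* (the lower occurrence) is an R-expression. Principle C requires it to be free everywhere.
*the twins₁* (the higher occurrence) c-commands it and carries the same index.
The R-expression is bound → Principle C violation.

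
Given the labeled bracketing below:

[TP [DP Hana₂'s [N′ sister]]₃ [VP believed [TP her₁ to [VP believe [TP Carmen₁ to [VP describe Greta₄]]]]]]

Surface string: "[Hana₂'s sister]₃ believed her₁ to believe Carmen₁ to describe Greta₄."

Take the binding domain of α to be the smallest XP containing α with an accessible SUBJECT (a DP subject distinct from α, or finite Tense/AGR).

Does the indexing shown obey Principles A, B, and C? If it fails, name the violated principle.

Principle C

The two coindexed NPs are *her₁* and *Carmen₁*.
*Carmen₁* is an R-expression. Principle C requires it to be free everywhere.
*her₁* c-commands it and carries the same index.
The R-expression is bound → Principle C violation.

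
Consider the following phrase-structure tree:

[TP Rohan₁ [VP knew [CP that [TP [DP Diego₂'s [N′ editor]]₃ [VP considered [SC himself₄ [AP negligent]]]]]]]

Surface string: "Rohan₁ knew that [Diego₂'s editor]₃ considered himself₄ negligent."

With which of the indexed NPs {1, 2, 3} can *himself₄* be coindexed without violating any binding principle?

*himself* is an anaphor, so Principle A applies: it must be bound in its binding domain.
Binding domain of *himself₄*: the embedded TP, whose subject is [Diego₂'s editor]₃.
*Rohan₁* c-commands the anaphor but is outside its binding domain → cannot satisfy Principle A.
*Diego₂* does not c-command the anaphor → cannot bind it.
*[Diego₂'s editor]₃* c-commands the anaphor within its binding domain → licit binder.

{3}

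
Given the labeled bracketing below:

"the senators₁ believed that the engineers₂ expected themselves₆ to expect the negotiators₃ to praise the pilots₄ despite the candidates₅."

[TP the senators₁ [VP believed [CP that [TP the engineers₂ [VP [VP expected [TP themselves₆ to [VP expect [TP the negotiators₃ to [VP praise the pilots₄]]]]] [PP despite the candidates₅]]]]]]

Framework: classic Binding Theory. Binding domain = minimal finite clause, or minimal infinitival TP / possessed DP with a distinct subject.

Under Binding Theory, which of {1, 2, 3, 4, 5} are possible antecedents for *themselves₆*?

{2}

*themselves* is an anaphor, so Principle A applies: it must be bound in its binding domain.
Binding domain of *themselves₆*: the embedded TP, whose subject is the engineers₂.
*the senators₁* c-commands the anaphor but is outside its binding domain → cannot satisfy Principle A.
*the engineers₂* c-commands the anaphor within its binding domain → licit binder.
*the negotiators₃* does not c-command the anaphor → cannot bind it.
*the pilots₄* does not c-command the anaphor → cannot bind it.
*the candidates₅* does not c-command the anaphor → cannot bind it.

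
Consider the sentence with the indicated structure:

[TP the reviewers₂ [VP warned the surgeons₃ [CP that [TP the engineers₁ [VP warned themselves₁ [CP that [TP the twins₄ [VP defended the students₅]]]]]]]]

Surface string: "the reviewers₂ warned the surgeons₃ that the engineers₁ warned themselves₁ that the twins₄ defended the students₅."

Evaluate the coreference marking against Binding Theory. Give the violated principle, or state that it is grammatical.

grammatical

The two coindexed NPs are *the engineers₁* and *themselves₁*.
*themselves₁* is an anaphor; its binding domain is the embedded TP, whose subject is the engineers₁. *the engineers₁* c-commands it within that domain and shares its index, so Principle A is satisfied.
*the engineers₁* is an R-expression; *themselves₁* does not c-command it, and no other NP shares its index, so Principle C is satisfied.
All principles are respected.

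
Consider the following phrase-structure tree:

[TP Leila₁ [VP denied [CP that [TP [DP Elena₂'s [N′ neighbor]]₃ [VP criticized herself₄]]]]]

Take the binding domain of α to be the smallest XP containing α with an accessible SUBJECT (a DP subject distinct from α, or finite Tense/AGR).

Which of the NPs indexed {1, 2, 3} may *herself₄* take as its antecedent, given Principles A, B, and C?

*herself* is an anaphor, so Principle A applies: it must be bound in its binding domain.
Binding domain of *herself₄*: the embedded TP, whose subject is [Elena₂'s neighbor]₃.
*Leila₁* c-commands the anaphor but is outside its binding domain → cannot satisfy Principle A.
*Elena₂* does not c-command the anaphor → cannot bind it.
*[Elena₂'s neighbor]₃* c-commands the anaphor within its binding domain → licit binder.

{3}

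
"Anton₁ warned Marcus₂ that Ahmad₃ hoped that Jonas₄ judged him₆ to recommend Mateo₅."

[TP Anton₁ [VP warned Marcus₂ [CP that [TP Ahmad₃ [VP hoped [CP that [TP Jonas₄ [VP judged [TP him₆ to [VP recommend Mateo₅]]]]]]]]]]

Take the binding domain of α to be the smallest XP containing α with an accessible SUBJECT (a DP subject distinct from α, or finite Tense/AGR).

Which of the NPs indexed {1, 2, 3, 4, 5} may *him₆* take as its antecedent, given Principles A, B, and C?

*him* is a pronoun, so Principle B applies: it must be free in its binding domain.
Binding domain of *him₆*: the embedded TP, whose subject is Jonas₄.
*Anton₁* c-commands the pronoun but from outside its binding domain, and is not c-commanded by it → coindexation permitted.
*Marcus₂* c-commands the pronoun but from outside its binding domain, and is not c-commanded by it → coindexation permitted.
*Ahmad₃* c-commands the pronoun but from outside its binding domain, and is not c-commanded by it → coindexation permitted.
*Jonas₄* c-commands the pronoun within its binding domain → coindexation would violate Principle B.
*Mateo₅*: the pronoun c-commands this R-expression → coindexation would violate Principle C on *Mateo₅*.

{1, 2, 3}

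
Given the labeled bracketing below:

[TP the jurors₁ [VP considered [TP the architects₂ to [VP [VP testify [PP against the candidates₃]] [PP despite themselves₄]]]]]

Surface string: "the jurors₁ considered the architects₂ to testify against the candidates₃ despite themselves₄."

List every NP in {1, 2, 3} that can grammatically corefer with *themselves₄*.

{2}

*themselves* is an anaphor, so Principle A applies: it must be bound in its binding domain.
Binding domain of *themselves₄*: the embedded TP, whose subject is the architects₂.
*the jurors₁* c-commands the anaphor but is outside its binding domain → cannot satisfy Principle A.
*the architects₂* c-commands the anaphor within its binding domain → licit binder.
*the candidates₃* does not c-command the anaphor → cannot bind it.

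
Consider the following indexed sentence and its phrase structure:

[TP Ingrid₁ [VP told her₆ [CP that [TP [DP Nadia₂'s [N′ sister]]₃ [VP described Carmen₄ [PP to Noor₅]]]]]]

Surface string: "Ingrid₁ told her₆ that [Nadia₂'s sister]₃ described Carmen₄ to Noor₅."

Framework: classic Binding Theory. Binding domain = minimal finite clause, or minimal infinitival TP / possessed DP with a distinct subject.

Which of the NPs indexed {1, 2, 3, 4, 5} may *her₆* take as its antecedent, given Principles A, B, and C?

*her* is a pronoun, so Principle B applies: it must be free in its binding domain.
Binding domain of *her₆*: the matrix TP, whose subject is Ingrid₁.
*Ingrid₁* c-commands the pronoun within its binding domain → coindexation would violate Principle B.
*Nadia₂*: the pronoun c-commands this R-expression → coindexation would violate Principle C on *Nadia₂*.
*[Nadia₂'s sister]₃*: the pronoun c-commands this R-expression → coindexation would violate Principle C on *[Nadia₂'s sister]₃*.
*Carmen₄*: the pronoun c-commands this R-expression → coindexation would violate Principle C on *Carmen₄*.
*Noor₅*: the pronoun c-commands this R-expression → coindexation would violate Principle C on *Noor₅*.

none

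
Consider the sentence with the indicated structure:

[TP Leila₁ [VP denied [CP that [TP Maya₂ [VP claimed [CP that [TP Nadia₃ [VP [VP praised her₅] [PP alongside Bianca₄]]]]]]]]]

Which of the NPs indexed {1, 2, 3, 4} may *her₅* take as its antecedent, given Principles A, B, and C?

*her* is a pronoun, so Principle B applies: it must be free in its binding domain.
Binding domain of *her₅*: the embedded TP, whose subject is Nadia₃.
*Leila₁* c-commands the pronoun but from outside its binding domain, and is not c-commanded by it → coindexation permitted.
*Maya₂* c-commands the pronoun but from outside its binding domain, and is not c-commanded by it → coindexation permitted.
*Nadia₃* c-commands the pronoun within its binding domain → coindexation would violate Principle B.
*Bianca₄* and the pronoun do not c-command one another → neither Principle B nor Principle C is at stake; coindexation permitted.

{1, 2, 4}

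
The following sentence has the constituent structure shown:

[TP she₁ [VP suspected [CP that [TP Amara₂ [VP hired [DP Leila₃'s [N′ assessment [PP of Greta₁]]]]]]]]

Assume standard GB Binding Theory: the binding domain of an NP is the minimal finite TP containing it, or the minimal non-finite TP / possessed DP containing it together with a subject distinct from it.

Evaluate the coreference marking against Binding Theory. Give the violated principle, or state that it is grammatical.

The two coindexed NPs are *she₁* and *Greta₁*.
*Greta₁* is an R-expression. Principle C requires it to be free everywhere.
*she₁* c-commands it and carries the same index.
The R-expression is bound → Principle C violation.

Principle C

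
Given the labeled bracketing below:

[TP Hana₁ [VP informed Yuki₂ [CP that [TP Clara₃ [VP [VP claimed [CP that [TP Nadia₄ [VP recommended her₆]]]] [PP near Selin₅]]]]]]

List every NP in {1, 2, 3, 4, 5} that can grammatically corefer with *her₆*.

{1, 2, 3, 5}

*her* is a pronoun, so Principle B applies: it must be free in its binding domain.
Binding domain of *her₆*: the embedded TP, whose subject is Nadia₄.
*Hana₁* c-commands the pronoun but from outside its binding domain, and is not c-commanded by it → coindexation permitted.
*Yuki₂* c-commands the pronoun but from outside its binding domain, and is not c-commanded by it → coindexation permitted.
*Clara₃* c-commands the pronoun but from outside its binding domain, and is not c-commanded by it → coindexation permitted.
*Nadia₄* c-commands the pronoun within its binding domain → coindexation would violate Principle B.
*Selin₅* and the pronoun do not c-command one another → neither Principle B nor Principle C is at stake; coindexation permitted.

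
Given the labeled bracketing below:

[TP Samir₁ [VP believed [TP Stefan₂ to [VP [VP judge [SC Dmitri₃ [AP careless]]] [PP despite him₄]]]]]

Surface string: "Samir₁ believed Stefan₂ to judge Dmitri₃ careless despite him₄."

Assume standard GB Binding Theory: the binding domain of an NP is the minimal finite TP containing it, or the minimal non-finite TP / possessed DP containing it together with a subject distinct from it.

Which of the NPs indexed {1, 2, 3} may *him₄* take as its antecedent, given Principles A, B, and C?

*him* is a pronoun, so Principle B applies: it must be free in its binding domain.
Binding domain of *him₄*: the embedded TP, whose subject is Stefan₂.
*Samir₁* c-commands the pronoun but from outside its binding domain, and is not c-commanded by it → coindexation permitted.
*Stefan₂* c-commands the pronoun within its binding domain → coindexation would violate Principle B.
*Dmitri₃* and the pronoun do not c-command one another → neither Principle B nor Principle C is at stake; coindexation permitted.

{1, 3}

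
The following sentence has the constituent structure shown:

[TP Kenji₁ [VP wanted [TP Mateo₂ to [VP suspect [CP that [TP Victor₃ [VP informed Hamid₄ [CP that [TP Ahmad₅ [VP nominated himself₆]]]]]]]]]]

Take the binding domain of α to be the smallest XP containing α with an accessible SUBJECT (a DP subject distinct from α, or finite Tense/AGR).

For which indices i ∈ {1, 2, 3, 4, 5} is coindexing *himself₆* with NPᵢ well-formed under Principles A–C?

*himself* is an anaphor, so Principle A applies: it must be bound in its binding domain.
Binding domain of *himself₆*: the embedded TP, whose subject is Ahmad₅.
*Kenji₁* c-commands the anaphor but is outside its binding domain → cannot satisfy Principle A.
*Mateo₂* c-commands the anaphor but is outside its binding domain → cannot satisfy Principle A.
*Victor₃* c-commands the anaphor but is outside its binding domain → cannot satisfy Principle A.
*Hamid₄* c-commands the anaphor but is outside its binding domain → cannot satisfy Principle A.
*Ahmad₅* c-commands the anaphor within its binding domain → licit binder.

{5}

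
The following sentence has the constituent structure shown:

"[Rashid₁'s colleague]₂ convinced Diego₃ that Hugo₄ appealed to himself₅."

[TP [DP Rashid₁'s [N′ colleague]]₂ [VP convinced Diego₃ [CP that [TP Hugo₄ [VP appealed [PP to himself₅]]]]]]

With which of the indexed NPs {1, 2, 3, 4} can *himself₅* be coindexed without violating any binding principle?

*himself* is an anaphor, so Principle A applies: it must be bound in its binding domain.
Binding domain of *himself₅*: the embedded TP, whose subject is Hugo₄.
*Rashid₁* does not c-command the anaphor → cannot bind it.
*[Rashid₁'s colleague]₂* c-commands the anaphor but is outside its binding domain → cannot satisfy Principle A.
*Diego₃* c-commands the anaphor but is outside its binding domain → cannot satisfy Principle A.
*Hugo₄* c-commands the anaphor within its binding domain → licit binder.

{4}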